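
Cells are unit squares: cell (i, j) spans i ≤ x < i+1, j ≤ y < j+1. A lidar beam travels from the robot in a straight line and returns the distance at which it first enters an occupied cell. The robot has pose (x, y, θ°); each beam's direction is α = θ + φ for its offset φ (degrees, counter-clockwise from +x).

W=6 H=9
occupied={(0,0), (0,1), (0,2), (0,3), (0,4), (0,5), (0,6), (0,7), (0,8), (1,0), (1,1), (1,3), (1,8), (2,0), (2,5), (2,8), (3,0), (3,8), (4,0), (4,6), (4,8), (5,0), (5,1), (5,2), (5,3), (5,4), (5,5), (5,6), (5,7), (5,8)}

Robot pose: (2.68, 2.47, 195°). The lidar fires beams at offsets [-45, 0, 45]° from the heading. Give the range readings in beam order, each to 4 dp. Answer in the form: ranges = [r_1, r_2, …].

beam 1: φ=-45°, α=150°
  d=(-0.8660,0.5000)  start (2,2)  tX=0.7852 tY=1.0600  stride 1/|dx|=1.1547 1/|dy|=2.0000
    cross x-line → (1,2), t=0.7852
    cross y-line → (1,3), t=1.0600 (wall)
  → r_1 = 1.0600
beam 2: φ=0°, α=195°
  d=(-0.9659,-0.2588)  start (2,2)  tX=0.7040 tY=1.8159  stride 1/|dx|=1.0353 1/|dy|=3.8637
    cross x-line → (1,2), t=0.7040
    cross x-line → (0,2), t=1.7393 (wall)
  → r_2 = 1.7393
beam 3: φ=45°, α=240°
  d=(-0.5000,-0.8660)  start (2,2)  tX=1.3600 tY=0.5427  stride 1/|dx|=2.0000 1/|dy|=1.1547
    cross y-line → (2,1), t=0.5427
    cross x-line → (1,1), t=1.3600 (wall)
  → r_3 = 1.3600

ranges = [1.0600, 1.7393, 1.3600]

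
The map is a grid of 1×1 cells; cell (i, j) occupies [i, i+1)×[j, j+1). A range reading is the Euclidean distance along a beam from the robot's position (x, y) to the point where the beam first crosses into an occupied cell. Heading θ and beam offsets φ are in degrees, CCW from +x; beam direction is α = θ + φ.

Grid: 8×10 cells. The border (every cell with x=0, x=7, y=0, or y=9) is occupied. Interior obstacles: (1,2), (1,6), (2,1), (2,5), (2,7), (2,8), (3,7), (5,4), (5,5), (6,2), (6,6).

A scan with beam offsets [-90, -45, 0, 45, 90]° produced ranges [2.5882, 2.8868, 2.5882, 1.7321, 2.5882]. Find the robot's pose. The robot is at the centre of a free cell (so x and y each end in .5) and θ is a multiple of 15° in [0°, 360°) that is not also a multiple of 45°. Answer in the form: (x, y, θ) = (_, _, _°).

Candidates: 37 free-cell centres × 16 headings = 592 poses. Raycast each; keep the one whose scan matches to 4 dp.
  (1.5, 7.5, 165°): beam 1 = 1.5529 ≠ 2.5882 ✗
  (3.5, 8.5, 255°): beam 1 = 0.5176 ≠ 2.5882 ✗
  (6.5, 3.5, 15°): beam 1 = 0.5176 ≠ 2.5882 ✗
  …
  (4.5, 3.5, 285°): r_1=2.5882, r_2=2.8868, r_3=2.5882, r_4=1.7321, r_5=2.5882 — all match ✓
Only this pose fits every beam.

(x, y, θ) = (4.5, 3.5, 285°)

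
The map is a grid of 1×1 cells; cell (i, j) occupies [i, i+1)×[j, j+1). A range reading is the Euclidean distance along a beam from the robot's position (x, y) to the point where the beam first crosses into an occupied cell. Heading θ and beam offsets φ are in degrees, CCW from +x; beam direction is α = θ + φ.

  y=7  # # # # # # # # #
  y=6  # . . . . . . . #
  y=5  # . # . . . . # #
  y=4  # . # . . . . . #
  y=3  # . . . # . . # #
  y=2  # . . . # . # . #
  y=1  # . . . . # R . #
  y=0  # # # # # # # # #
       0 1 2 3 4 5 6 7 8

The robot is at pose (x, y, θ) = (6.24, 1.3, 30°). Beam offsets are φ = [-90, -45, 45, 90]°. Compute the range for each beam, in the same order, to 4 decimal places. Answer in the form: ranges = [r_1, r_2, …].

ranges = [0.3464, 1.1591, 0.7247, 0.4800]

beam 1: φ=-90°, α=300°
  direction (0.5000, -0.8660); cell (6,1); t to first gridline: x 1.5200, y 0.3464 (then +2.0000 / +1.1547)
    (6,0) via y @ 0.3464  # hit
  → r_1 = 0.3464
beam 2: φ=-45°, α=345°
  direction (0.9659, -0.2588); cell (6,1); t to first gridline: x 0.7868, y 1.1591 (then +1.0353 / +3.8637)
    (7,1) via x @ 0.7868
    (7,0) via y @ 1.1591  # hit
  → r_2 = 1.1591
beam 3: φ=45°, α=75°
  direction (0.2588, 0.9659); cell (6,1); t to first gridline: x 2.9364, y 0.7247 (then +3.8637 / +1.0353)
    (6,2) via y @ 0.7247  # hit
  → r_3 = 0.7247
beam 4: φ=90°, α=120°
  direction (-0.5000, 0.8660); cell (6,1); t to first gridline: x 0.4800, y 0.8083 (then +2.0000 / +1.1547)
    (5,1) via x @ 0.4800  # hit
  → r_4 = 0.4800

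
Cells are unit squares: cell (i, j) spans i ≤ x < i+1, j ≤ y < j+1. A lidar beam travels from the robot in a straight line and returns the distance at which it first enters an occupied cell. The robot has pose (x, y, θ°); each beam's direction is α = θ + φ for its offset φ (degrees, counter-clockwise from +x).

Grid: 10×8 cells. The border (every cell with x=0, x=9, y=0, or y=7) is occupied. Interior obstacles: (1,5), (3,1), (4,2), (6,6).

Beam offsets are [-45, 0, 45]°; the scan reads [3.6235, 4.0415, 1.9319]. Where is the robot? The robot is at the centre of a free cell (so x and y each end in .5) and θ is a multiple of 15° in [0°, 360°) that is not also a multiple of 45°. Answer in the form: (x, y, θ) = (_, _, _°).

(x, y, θ) = (5.5, 4.5, 30°)

Candidates: 44 free-cell centres × 16 headings = 704 poses. Raycast each; keep the one whose scan matches to 4 dp.
  (2.5, 4.5, 60°): beam 1 = 6.7293 ≠ 3.6235 ✗
  (1.5, 2.5, 345°): beam 1 = 1.7321 ≠ 3.6235 ✗
  (8.5, 1.5, 120°): beam 1 = 1.9319 ≠ 3.6235 ✗
  (1.5, 1.5, 75°): beam 1 = 2.8868 ≠ 3.6235 ✗
  …
  (5.5, 4.5, 30°): r_1=3.6235, r_2=4.0415, r_3=1.9319 — all match ✓
Unique over the lattice → pose = (5.5, 4.5, 30°).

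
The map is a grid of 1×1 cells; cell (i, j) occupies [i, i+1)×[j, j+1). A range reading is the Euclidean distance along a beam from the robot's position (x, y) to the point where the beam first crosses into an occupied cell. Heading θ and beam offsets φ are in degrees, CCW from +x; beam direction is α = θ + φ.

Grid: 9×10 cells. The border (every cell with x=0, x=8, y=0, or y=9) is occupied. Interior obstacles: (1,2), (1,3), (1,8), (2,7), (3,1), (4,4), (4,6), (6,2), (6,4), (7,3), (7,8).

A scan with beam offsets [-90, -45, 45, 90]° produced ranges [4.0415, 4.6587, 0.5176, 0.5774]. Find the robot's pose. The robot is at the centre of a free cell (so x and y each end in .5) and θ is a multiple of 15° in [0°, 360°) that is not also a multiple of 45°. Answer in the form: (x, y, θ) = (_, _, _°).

Enumerate (i+0.5, j+0.5, θ) over the 45 free cells and 16 admissible headings. For each, cast all 4 beams and compare to the given ranges.
  (2.5, 3.5, 105°): beam 1 = 1.9319 ≠ 4.0415 ✗
  (6.5, 6.5, 150°): beam 1 = 1.7321 ≠ 4.0415 ✗
  (6.5, 5.5, 285°): beam 1 = 1.9319 ≠ 4.0415 ✗
  (2.5, 8.5, 75°): beam 1 = 5.6940 ≠ 4.0415 ✗
  (6.5, 7.5, 240°): beam 1 = 3.0000 ≠ 4.0415 ✗
  …
  (6.5, 8.5, 330°): r_1=4.0415, r_2=4.6587, r_3=0.5176, r_4=0.5774 — all match ✓
Unique over the lattice → pose = (6.5, 8.5, 330°).

(x, y, θ) = (6.5, 8.5, 330°)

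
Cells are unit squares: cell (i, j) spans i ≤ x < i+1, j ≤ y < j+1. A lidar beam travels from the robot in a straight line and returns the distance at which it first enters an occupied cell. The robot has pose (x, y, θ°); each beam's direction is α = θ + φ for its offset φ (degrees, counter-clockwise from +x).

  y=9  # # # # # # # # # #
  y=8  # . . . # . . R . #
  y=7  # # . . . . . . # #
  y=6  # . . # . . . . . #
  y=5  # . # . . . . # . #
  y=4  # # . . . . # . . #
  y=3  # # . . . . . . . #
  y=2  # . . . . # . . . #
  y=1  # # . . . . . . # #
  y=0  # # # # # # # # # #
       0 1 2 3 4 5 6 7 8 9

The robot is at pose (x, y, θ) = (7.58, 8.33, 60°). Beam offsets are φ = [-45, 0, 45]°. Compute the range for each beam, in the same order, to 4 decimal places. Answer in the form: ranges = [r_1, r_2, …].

beam 1: φ=-45°, α=15°
  dir = (cos 15°, sin 15°) = (0.9659, 0.2588); from cell (7,8)
  next x-line at t=0.4348, next y-line at t=2.5887; Δt_x=1.0353, Δt_y=3.8637
    x: enter (8,8) at t=0.4348
    x: enter (9,8) at t=1.4701 ← occupied
  → r_1 = 1.4701
beam 2: φ=0°, α=60°
  dir = (cos 60°, sin 60°) = (0.5000, 0.8660); from cell (7,8)
  next x-line at t=0.8400, next y-line at t=0.7736; Δt_x=2.0000, Δt_y=1.1547
    y: enter (7,9) at t=0.7736 ← occupied
  → r_2 = 0.7736
beam 3: φ=45°, α=105°
  dir = (cos 105°, sin 105°) = (-0.2588, 0.9659); from cell (7,8)
  next x-line at t=2.2409, next y-line at t=0.6936; Δt_x=3.8637, Δt_y=1.0353
    y: enter (7,9) at t=0.6936 ← occupied
  → r_3 = 0.6936

ranges = [1.4701, 0.7736, 0.6936]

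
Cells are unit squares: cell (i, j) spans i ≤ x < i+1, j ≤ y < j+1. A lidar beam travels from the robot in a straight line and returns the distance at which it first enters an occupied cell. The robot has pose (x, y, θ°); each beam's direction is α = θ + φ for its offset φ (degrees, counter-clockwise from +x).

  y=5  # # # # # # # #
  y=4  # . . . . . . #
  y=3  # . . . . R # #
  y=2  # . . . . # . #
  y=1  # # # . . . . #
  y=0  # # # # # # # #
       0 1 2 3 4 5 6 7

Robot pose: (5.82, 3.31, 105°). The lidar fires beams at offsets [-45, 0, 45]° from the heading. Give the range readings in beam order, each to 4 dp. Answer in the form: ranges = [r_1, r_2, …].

beam 1: φ=-45°, α=60°
  direction (0.5000, 0.8660); cell (5,3); t to first gridline: x 0.3600, y 0.7967 (then +2.0000 / +1.1547)
    (6,3) via x @ 0.3600  # hit
  → r_1 = 0.3600
beam 2: φ=0°, α=105°
  direction (-0.2588, 0.9659); cell (5,3); t to first gridline: x 3.1682, y 0.7143 (then +3.8637 / +1.0353)
    (5,4) via y @ 0.7143
    (5,5) via y @ 1.7496  # hit
  → r_2 = 1.7496
beam 3: φ=45°, α=150°
  direction (-0.8660, 0.5000); cell (5,3); t to first gridline: x 0.9469, y 1.3800 (then +1.1547 / +2.0000)
    (4,3) via x @ 0.9469
    (4,4) via y @ 1.3800
    (3,4) via x @ 2.1016
    (2,4) via x @ 3.2563
    (2,5) via y @ 3.3800  # hit
  → r_3 = 3.3800

ranges = [0.3600, 1.7496, 3.3800]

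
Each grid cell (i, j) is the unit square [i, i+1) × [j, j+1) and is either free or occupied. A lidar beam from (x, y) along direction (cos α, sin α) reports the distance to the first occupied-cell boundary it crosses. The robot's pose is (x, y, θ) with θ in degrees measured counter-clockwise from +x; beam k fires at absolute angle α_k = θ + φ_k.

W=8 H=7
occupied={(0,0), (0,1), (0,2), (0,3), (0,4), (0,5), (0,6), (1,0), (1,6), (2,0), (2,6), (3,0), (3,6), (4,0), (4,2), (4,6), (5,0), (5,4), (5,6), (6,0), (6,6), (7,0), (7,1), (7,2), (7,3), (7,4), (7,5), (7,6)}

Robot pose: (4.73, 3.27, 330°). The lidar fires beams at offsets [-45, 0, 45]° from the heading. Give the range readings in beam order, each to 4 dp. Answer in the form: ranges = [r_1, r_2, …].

ranges = [0.2795, 2.6212, 2.3501]

beam 1: φ=-45°, α=285°
  direction (0.2588, -0.9659); cell (4,3); t to first gridline: x 1.0432, y 0.2795 (then +3.8637 / +1.0353)
    (4,2) via y @ 0.2795  # hit
  → r_1 = 0.2795
beam 2: φ=0°, α=330°
  direction (0.8660, -0.5000); cell (4,3); t to first gridline: x 0.3118, y 0.5400 (then +1.1547 / +2.0000)
    (5,3) via x @ 0.3118
    (5,2) via y @ 0.5400
    (6,2) via x @ 1.4665
    (6,1) via y @ 2.5400
    (7,1) via x @ 2.6212  # hit
  → r_2 = 2.6212
beam 3: φ=45°, α=15°
  direction (0.9659, 0.2588); cell (4,3); t to first gridline: x 0.2795, y 2.8205 (then +1.0353 / +3.8637)
    (5,3) via x @ 0.2795
    (6,3) via x @ 1.3148
    (7,3) via x @ 2.3501  # hit
  → r_3 = 2.3501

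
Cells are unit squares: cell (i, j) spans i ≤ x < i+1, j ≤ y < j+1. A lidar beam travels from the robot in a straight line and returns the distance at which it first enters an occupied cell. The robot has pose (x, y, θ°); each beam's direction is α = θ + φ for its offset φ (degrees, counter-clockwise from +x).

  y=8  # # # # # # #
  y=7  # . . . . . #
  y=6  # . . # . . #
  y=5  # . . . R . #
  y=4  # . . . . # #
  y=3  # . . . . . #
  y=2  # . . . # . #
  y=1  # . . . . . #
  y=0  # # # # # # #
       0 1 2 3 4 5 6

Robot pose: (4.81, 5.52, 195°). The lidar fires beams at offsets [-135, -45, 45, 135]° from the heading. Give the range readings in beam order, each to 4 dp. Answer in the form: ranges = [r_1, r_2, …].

beam 1: φ=-135°, α=60°
  cosα=0.5000 sinα=0.8660 | (4,5) | tMaxX 0.3800 tMaxY 0.5543 | tΔX 2.0000 tΔY 1.1547
    t=0.3800 [x] (5,5)
    t=0.5543 [y] (5,6)
    t=1.7090 [y] (5,7)
    t=2.3800 [x] (6,7) — stop
  → r_1 = 2.3800
beam 2: φ=-45°, α=150°
  cosα=-0.8660 sinα=0.5000 | (4,5) | tMaxX 0.9353 tMaxY 0.9600 | tΔX 1.1547 tΔY 2.0000
    t=0.9353 [x] (3,5)
    t=0.9600 [y] (3,6) — stop
  → r_2 = 0.9600
beam 3: φ=45°, α=240°
  cosα=-0.5000 sinα=-0.8660 | (4,5) | tMaxX 1.6200 tMaxY 0.6004 | tΔX 2.0000 tΔY 1.1547
    t=0.6004 [y] (4,4)
    t=1.6200 [x] (3,4)
    t=1.7551 [y] (3,3)
    t=2.9098 [y] (3,2)
    t=3.6200 [x] (2,2)
    t=4.0645 [y] (2,1)
    t=5.2192 [y] (2,0) — stop
  → r_3 = 5.2192
beam 4: φ=135°, α=330°
  cosα=0.8660 sinα=-0.5000 | (4,5) | tMaxX 0.2194 tMaxY 1.0400 | tΔX 1.1547 tΔY 2.0000
    t=0.2194 [x] (5,5)
    t=1.0400 [y] (5,4) — stop
  → r_4 = 1.0400

ranges = [2.3800, 0.9600, 5.2192, 1.0400]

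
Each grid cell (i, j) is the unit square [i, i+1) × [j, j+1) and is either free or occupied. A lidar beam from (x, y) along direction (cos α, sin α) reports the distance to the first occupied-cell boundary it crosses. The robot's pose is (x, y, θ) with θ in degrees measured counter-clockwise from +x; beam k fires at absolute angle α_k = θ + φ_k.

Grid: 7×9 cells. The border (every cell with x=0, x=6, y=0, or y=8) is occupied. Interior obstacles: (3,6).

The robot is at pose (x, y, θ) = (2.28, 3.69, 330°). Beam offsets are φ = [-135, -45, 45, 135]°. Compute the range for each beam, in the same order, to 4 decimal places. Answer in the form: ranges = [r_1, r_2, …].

ranges = [1.3252, 2.7849, 3.8512, 4.4620]

beam 1: φ=-135°, α=195°
  d=(-0.9659,-0.2588)  start (2,3)  tX=0.2899 tY=2.6660  stride 1/|dx|=1.0353 1/|dy|=3.8637
    cross x-line → (1,3), t=0.2899
    cross x-line → (0,3), t=1.3252 (wall)
  → r_1 = 1.3252
beam 2: φ=-45°, α=285°
  d=(0.2588,-0.9659)  start (2,3)  tX=2.7819 tY=0.7143  stride 1/|dx|=3.8637 1/|dy|=1.0353
    cross y-line → (2,2), t=0.7143
    cross y-line → (2,1), t=1.7496
    cross x-line → (3,1), t=2.7819
    cross y-line → (3,0), t=2.7849 (wall)
  → r_2 = 2.7849
beam 3: φ=45°, α=15°
  d=(0.9659,0.2588)  start (2,3)  tX=0.7454 tY=1.1977  stride 1/|dx|=1.0353 1/|dy|=3.8637
    cross x-line → (3,3), t=0.7454
    cross y-line → (3,4), t=1.1977
    cross x-line → (4,4), t=1.7807
    cross x-line → (5,4), t=2.8160
    cross x-line → (6,4), t=3.8512 (wall)
  → r_3 = 3.8512
beam 4: φ=135°, α=105°
  d=(-0.2588,0.9659)  start (2,3)  tX=1.0818 tY=0.3209  stride 1/|dx|=3.8637 1/|dy|=1.0353
    cross y-line → (2,4), t=0.3209
    cross x-line → (1,4), t=1.0818
    cross y-line → (1,5), t=1.3562
    cross y-line → (1,6), t=2.3915
    cross y-line → (1,7), t=3.4268
    cross y-line → (1,8), t=4.4620 (wall)
  → r_4 = 4.4620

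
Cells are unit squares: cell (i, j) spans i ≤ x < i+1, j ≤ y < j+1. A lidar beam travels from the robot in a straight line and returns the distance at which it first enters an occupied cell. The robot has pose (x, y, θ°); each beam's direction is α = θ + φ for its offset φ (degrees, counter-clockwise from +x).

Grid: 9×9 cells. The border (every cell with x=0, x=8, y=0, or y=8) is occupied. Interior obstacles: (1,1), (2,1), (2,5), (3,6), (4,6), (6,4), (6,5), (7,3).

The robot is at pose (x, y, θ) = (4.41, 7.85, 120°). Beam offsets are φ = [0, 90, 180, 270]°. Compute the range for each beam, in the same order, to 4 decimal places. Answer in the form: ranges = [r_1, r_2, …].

ranges = [0.1732, 3.9375, 0.9815, 0.3000]

beam 1: φ=0°, α=120°
  d=(-0.5000,0.8660)  start (4,7)  tX=0.8200 tY=0.1732  stride 1/|dx|=2.0000 1/|dy|=1.1547
    cross y-line → (4,8), t=0.1732 (wall)
  → r_1 = 0.1732
beam 2: φ=90°, α=210°
  d=(-0.8660,-0.5000)  start (4,7)  tX=0.4734 tY=1.7000  stride 1/|dx|=1.1547 1/|dy|=2.0000
    cross x-line → (3,7), t=0.4734
    cross x-line → (2,7), t=1.6281
    cross y-line → (2,6), t=1.7000
    cross x-line → (1,6), t=2.7828
    cross y-line → (1,5), t=3.7000
    cross x-line → (0,5), t=3.9375 (wall)
  → r_2 = 3.9375
beam 3: φ=180°, α=300°
  d=(0.5000,-0.8660)  start (4,7)  tX=1.1800 tY=0.9815  stride 1/|dx|=2.0000 1/|dy|=1.1547
    cross y-line → (4,6), t=0.9815 (wall)
  → r_3 = 0.9815
beam 4: φ=270°, α=30°
  d=(0.8660,0.5000)  start (4,7)  tX=0.6813 tY=0.3000  stride 1/|dx|=1.1547 1/|dy|=2.0000
    cross y-line → (4,8), t=0.3000 (wall)
  → r_4 = 0.3000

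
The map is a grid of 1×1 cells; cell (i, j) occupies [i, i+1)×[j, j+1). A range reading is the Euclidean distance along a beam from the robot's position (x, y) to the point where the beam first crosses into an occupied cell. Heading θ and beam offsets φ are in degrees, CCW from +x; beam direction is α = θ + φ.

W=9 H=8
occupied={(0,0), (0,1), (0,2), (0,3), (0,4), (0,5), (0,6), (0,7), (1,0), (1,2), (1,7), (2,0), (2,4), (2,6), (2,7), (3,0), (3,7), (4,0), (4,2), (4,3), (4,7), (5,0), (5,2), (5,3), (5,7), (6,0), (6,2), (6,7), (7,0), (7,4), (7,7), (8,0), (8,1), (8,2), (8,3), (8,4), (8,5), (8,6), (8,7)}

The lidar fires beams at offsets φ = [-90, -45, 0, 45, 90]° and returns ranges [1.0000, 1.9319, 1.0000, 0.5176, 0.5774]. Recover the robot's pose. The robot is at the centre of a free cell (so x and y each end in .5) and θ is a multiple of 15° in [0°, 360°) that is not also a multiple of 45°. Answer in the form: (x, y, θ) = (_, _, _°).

Candidates: 33 free-cell centres × 16 headings = 528 poses. Raycast each; keep the one whose scan matches to 4 dp.
  (4.5, 5.5, 240°): beam 1 = 1.7321 ≠ 1.0000 ✗
  (6.5, 4.5, 150°): beam 1 = 2.8868 ≠ 1.0000 ✗
  (1.5, 1.5, 255°): beam 1 = 0.5176 ≠ 1.0000 ✗
  (2.5, 3.5, 345°): beam 1 = 2.5882 ≠ 1.0000 ✗
  …
  (7.5, 1.5, 210°): r_1=1.0000, r_2=1.9319, r_3=1.0000, r_4=0.5176, r_5=0.5774 — all match ✓
No second candidate reproduces the full scan.

(x, y, θ) = (7.5, 1.5, 210°)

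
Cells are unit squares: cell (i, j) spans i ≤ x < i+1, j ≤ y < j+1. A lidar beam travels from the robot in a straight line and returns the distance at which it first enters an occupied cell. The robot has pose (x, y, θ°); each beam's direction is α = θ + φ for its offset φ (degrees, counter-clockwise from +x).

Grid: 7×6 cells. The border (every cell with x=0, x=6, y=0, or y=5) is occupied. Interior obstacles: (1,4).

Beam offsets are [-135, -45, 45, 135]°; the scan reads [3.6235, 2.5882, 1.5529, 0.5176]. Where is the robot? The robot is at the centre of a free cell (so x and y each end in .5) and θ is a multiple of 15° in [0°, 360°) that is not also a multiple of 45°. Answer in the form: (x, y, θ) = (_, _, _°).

The pose lattice has 19·16 = 304 candidates. Test each by forward raycasting.
  (2.5, 2.5, 210°): beam 1 = 2.5882 ≠ 3.6235 ✗
  (4.5, 2.5, 105°): beam 1 = 1.7321 ≠ 3.6235 ✗
  (5.5, 4.5, 255°): beam 1 = 0.5774 ≠ 3.6235 ✗
  (4.5, 1.5, 330°): beam 1 = 1.9319 ≠ 3.6235 ✗
  (5.5, 3.5, 60°): beam 1 = 1.9319 ≠ 3.6235 ✗
  …
  (2.5, 1.5, 150°): r_1=3.6235, r_2=2.5882, r_3=1.5529, r_4=0.5176 — all match ✓
Only this pose fits every beam.

(x, y, θ) = (2.5, 1.5, 150°)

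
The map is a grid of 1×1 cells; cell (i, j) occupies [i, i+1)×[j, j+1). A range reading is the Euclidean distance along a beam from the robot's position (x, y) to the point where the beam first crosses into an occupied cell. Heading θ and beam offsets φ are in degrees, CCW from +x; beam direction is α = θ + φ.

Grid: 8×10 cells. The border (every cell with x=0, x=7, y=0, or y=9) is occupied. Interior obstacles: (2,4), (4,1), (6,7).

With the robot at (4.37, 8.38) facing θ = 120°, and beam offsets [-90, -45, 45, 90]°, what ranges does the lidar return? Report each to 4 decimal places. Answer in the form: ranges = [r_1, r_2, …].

beam 1: φ=-90°, α=30°
  d=(0.8660,0.5000)  start (4,8)  tX=0.7275 tY=1.2400  stride 1/|dx|=1.1547 1/|dy|=2.0000
    cross x-line → (5,8), t=0.7275
    cross y-line → (5,9), t=1.2400 (wall)
  → r_1 = 1.2400
beam 2: φ=-45°, α=75°
  d=(0.2588,0.9659)  start (4,8)  tX=2.4341 tY=0.6419  stride 1/|dx|=3.8637 1/|dy|=1.0353
    cross y-line → (4,9), t=0.6419 (wall)
  → r_2 = 0.6419
beam 3: φ=45°, α=165°
  d=(-0.9659,0.2588)  start (4,8)  tX=0.3831 tY=2.3955  stride 1/|dx|=1.0353 1/|dy|=3.8637
    cross x-line → (3,8), t=0.3831
    cross x-line → (2,8), t=1.4183
    cross y-line → (2,9), t=2.3955 (wall)
  → r_3 = 2.3955
beam 4: φ=90°, α=210°
  d=(-0.8660,-0.5000)  start (4,8)  tX=0.4272 tY=0.7600  stride 1/|dx|=1.1547 1/|dy|=2.0000
    cross x-line → (3,8), t=0.4272
    cross y-line → (3,7), t=0.7600
    cross x-line → (2,7), t=1.5819
    cross x-line → (1,7), t=2.7366
    cross y-line → (1,6), t=2.7600
    cross x-line → (0,6), t=3.8913 (wall)
  → r_4 = 3.8913

ranges = [1.2400, 0.6419, 2.3955, 3.8913]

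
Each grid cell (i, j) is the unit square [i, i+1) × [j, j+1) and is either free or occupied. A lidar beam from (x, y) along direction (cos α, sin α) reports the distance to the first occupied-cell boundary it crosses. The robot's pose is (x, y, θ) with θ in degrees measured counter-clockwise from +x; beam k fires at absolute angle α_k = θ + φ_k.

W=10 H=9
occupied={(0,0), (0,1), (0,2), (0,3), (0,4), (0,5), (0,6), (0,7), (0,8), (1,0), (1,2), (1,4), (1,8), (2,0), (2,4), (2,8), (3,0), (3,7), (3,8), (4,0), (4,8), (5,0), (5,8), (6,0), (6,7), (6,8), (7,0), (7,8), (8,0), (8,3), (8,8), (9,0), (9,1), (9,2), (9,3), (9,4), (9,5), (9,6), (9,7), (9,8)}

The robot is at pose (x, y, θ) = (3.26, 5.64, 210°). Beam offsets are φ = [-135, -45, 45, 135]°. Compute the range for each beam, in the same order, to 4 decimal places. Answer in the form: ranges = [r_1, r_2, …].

ranges = [1.4080, 2.3397, 1.0046, 5.9425]

beam 1: φ=-135°, α=75°
  cosα=0.2588 sinα=0.9659 | (3,5) | tMaxX 2.8591 tMaxY 0.3727 | tΔX 3.8637 tΔY 1.0353
    t=0.3727 [y] (3,6)
    t=1.4080 [y] (3,7) — stop
  → r_1 = 1.4080
beam 2: φ=-45°, α=165°
  cosα=-0.9659 sinα=0.2588 | (3,5) | tMaxX 0.2692 tMaxY 1.3909 | tΔX 1.0353 tΔY 3.8637
    t=0.2692 [x] (2,5)
    t=1.3044 [x] (1,5)
    t=1.3909 [y] (1,6)
    t=2.3397 [x] (0,6) — stop
  → r_2 = 2.3397
beam 3: φ=45°, α=255°
  cosα=-0.2588 sinα=-0.9659 | (3,5) | tMaxX 1.0046 tMaxY 0.6626 | tΔX 3.8637 tΔY 1.0353
    t=0.6626 [y] (3,4)
    t=1.0046 [x] (2,4) — stop
  → r_3 = 1.0046
beam 4: φ=135°, α=345°
  cosα=0.9659 sinα=-0.2588 | (3,5) | tMaxX 0.7661 tMaxY 2.4728 | tΔX 1.0353 tΔY 3.8637
    t=0.7661 [x] (4,5)
    t=1.8014 [x] (5,5)
    t=2.4728 [y] (5,4)
    t=2.8367 [x] (6,4)
    t=3.8719 [x] (7,4)
    t=4.9072 [x] (8,4)
    t=5.9425 [x] (9,4) — stop
  → r_4 = 5.9425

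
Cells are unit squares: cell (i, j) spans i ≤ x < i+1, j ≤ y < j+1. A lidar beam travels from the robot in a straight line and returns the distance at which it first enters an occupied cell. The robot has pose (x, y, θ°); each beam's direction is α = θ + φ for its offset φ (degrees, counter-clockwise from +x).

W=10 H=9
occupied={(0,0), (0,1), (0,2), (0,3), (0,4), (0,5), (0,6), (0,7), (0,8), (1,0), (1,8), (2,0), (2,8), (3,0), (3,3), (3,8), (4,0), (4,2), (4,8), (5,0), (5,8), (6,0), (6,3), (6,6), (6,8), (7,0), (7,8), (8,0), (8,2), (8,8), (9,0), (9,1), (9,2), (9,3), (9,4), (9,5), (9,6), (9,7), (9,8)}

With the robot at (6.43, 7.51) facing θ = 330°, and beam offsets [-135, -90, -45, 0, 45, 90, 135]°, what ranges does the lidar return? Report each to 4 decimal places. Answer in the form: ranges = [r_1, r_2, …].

ranges = [5.6215, 0.5889, 0.5280, 2.9676, 1.8932, 0.5658, 0.5073]

beam 1: φ=-135°, α=195°
  d=(-0.9659,-0.2588)  start (6,7)  tX=0.4452 tY=1.9705  stride 1/|dx|=1.0353 1/|dy|=3.8637
    cross x-line → (5,7), t=0.4452
    cross x-line → (4,7), t=1.4804
    cross y-line → (4,6), t=1.9705
    cross x-line → (3,6), t=2.5157
    cross x-line → (2,6), t=3.5510
    cross x-line → (1,6), t=4.5863
    cross x-line → (0,6), t=5.6215 (wall)
  → r_1 = 5.6215
beam 2: φ=-90°, α=240°
  d=(-0.5000,-0.8660)  start (6,7)  tX=0.8600 tY=0.5889  stride 1/|dx|=2.0000 1/|dy|=1.1547
    cross y-line → (6,6), t=0.5889 (wall)
  → r_2 = 0.5889
beam 3: φ=-45°, α=285°
  d=(0.2588,-0.9659)  start (6,7)  tX=2.2023 tY=0.5280  stride 1/|dx|=3.8637 1/|dy|=1.0353
    cross y-line → (6,6), t=0.5280 (wall)
  → r_3 = 0.5280
beam 4: φ=0°, α=330°
  d=(0.8660,-0.5000)  start (6,7)  tX=0.6582 tY=1.0200  stride 1/|dx|=1.1547 1/|dy|=2.0000
    cross x-line → (7,7), t=0.6582
    cross y-line → (7,6), t=1.0200
    cross x-line → (8,6), t=1.8129
    cross x-line → (9,6), t=2.9676 (wall)
  → r_4 = 2.9676
beam 5: φ=45°, α=15°
  d=(0.9659,0.2588)  start (6,7)  tX=0.5901 tY=1.8932  stride 1/|dx|=1.0353 1/|dy|=3.8637
    cross x-line → (7,7), t=0.5901
    cross x-line → (8,7), t=1.6254
    cross y-line → (8,8), t=1.8932 (wall)
  → r_5 = 1.8932
beam 6: φ=90°, α=60°
  d=(0.5000,0.8660)  start (6,7)  tX=1.1400 tY=0.5658  stride 1/|dx|=2.0000 1/|dy|=1.1547
    cross y-line → (6,8), t=0.5658 (wall)
  → r_6 = 0.5658
beam 7: φ=135°, α=105°
  d=(-0.2588,0.9659)  start (6,7)  tX=1.6614 tY=0.5073  stride 1/|dx|=3.8637 1/|dy|=1.0353
    cross y-line → (6,8), t=0.5073 (wall)
  → r_7 = 0.5073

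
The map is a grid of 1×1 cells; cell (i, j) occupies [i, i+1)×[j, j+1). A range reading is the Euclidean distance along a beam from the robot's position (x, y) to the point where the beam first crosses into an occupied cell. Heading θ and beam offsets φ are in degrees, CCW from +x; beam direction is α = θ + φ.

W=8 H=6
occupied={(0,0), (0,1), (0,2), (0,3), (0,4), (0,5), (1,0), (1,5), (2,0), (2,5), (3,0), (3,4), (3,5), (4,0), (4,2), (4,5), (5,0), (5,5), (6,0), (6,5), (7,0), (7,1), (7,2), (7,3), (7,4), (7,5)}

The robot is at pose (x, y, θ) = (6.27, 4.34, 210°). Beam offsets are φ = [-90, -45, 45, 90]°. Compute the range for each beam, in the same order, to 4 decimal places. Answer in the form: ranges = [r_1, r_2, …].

beam 1: φ=-90°, α=120°
  cosα=-0.5000 sinα=0.8660 | (6,4) | tMaxX 0.5400 tMaxY 0.7621 | tΔX 2.0000 tΔY 1.1547
    t=0.5400 [x] (5,4)
    t=0.7621 [y] (5,5) — stop
  → r_1 = 0.7621
beam 2: φ=-45°, α=165°
  cosα=-0.9659 sinα=0.2588 | (6,4) | tMaxX 0.2795 tMaxY 2.5500 | tΔX 1.0353 tΔY 3.8637
    t=0.2795 [x] (5,4)
    t=1.3148 [x] (4,4)
    t=2.3501 [x] (3,4) — stop
  → r_2 = 2.3501
beam 3: φ=45°, α=255°
  cosα=-0.2588 sinα=-0.9659 | (6,4) | tMaxX 1.0432 tMaxY 0.3520 | tΔX 3.8637 tΔY 1.0353
    t=0.3520 [y] (6,3)
    t=1.0432 [x] (5,3)
    t=1.3873 [y] (5,2)
    t=2.4225 [y] (5,1)
    t=3.4578 [y] (5,0) — stop
  → r_3 = 3.4578
beam 4: φ=90°, α=300°
  cosα=0.5000 sinα=-0.8660 | (6,4) | tMaxX 1.4600 tMaxY 0.3926 | tΔX 2.0000 tΔY 1.1547
    t=0.3926 [y] (6,3)
    t=1.4600 [x] (7,3) — stop
  → r_4 = 1.4600

ranges = [0.7621, 2.3501, 3.4578, 1.4600]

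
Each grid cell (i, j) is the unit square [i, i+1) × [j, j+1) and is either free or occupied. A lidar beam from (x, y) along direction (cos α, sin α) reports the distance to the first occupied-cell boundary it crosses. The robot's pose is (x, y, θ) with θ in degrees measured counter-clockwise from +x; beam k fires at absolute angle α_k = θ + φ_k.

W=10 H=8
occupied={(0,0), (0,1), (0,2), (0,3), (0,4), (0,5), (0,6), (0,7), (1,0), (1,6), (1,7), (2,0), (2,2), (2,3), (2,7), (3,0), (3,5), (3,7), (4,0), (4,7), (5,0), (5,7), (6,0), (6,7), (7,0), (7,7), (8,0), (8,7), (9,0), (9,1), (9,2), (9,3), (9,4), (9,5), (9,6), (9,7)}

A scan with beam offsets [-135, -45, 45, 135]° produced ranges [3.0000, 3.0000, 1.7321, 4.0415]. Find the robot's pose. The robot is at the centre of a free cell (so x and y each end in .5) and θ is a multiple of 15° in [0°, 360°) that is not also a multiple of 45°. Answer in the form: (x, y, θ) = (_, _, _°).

(x, y, θ) = (5.5, 2.5, 255°)

Enumerate (i+0.5, j+0.5, θ) over the 44 free cells and 16 admissible headings. For each, cast all 4 beams and compare to the given ranges.
  (2.5, 1.5, 60°): beam 1 = 0.5176 ≠ 3.0000 ✗
  (5.5, 6.5, 120°): beam 1 = 3.6235 ≠ 3.0000 ✗
  (6.5, 2.5, 285°): beam 1 = 6.3509 ≠ 3.0000 ✗
  (4.5, 6.5, 75°): beam 1 = 6.3509 ≠ 3.0000 ✗
  …
  (5.5, 2.5, 255°): r_1=3.0000, r_2=3.0000, r_3=1.7321, r_4=4.0415 — all match ✓
Only this pose fits every beam.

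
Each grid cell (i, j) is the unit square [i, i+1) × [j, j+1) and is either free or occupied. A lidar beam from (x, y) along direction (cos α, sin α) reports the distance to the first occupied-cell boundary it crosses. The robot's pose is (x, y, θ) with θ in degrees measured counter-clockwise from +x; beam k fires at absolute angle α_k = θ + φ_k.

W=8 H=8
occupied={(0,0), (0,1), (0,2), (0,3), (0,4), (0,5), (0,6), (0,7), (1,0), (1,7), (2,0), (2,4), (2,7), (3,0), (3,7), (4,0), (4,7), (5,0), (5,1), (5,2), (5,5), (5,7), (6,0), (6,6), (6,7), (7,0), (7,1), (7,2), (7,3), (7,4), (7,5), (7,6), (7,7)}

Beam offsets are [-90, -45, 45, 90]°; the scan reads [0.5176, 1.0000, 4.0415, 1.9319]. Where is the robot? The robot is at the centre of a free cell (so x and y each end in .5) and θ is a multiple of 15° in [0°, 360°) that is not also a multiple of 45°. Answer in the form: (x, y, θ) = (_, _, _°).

(x, y, θ) = (4.5, 1.5, 105°)

Enumerate (i+0.5, j+0.5, θ) over the 31 free cells and 16 admissible headings. For each, cast all 4 beams and compare to the given ranges.
  (6.5, 4.5, 285°): beam 1 = 5.6940 ≠ 0.5176 ✗
  (4.5, 4.5, 165°): beam 1 = 2.5882 ≠ 0.5176 ✗
  (6.5, 2.5, 255°): beam 2 = 0.5774 ≠ 1.0000 ✗
  (4.5, 4.5, 105°): beam 1 = 2.5882 ≠ 0.5176 ✗
  …
  (4.5, 1.5, 105°): r_1=0.5176, r_2=1.0000, r_3=4.0415, r_4=1.9319 — all match ✓
Unique over the lattice → pose = (4.5, 1.5, 105°).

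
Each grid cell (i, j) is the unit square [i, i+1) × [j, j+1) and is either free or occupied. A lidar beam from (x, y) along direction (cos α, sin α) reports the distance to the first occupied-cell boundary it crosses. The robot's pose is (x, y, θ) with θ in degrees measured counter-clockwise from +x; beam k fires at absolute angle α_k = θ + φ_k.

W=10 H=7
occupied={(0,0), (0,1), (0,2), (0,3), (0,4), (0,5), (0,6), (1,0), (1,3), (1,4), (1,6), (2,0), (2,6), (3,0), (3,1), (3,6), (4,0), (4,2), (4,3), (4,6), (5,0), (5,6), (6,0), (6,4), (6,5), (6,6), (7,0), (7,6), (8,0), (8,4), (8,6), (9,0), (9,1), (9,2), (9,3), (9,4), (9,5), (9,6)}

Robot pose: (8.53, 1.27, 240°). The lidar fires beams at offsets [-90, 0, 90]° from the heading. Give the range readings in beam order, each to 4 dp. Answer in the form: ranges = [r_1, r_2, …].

ranges = [4.0761, 0.3118, 0.5400]

beam 1: φ=-90°, α=150°
  dir = (cos 150°, sin 150°) = (-0.8660, 0.5000); from cell (8,1)
  next x-line at t=0.6120, next y-line at t=1.4600; Δt_x=1.1547, Δt_y=2.0000
    x: enter (7,1) at t=0.6120
    y: enter (7,2) at t=1.4600
    x: enter (6,2) at t=1.7667
    x: enter (5,2) at t=2.9214
    y: enter (5,3) at t=3.4600
    x: enter (4,3) at t=4.0761 ← occupied
  → r_1 = 4.0761
beam 2: φ=0°, α=240°
  dir = (cos 240°, sin 240°) = (-0.5000, -0.8660); from cell (8,1)
  next x-line at t=1.0600, next y-line at t=0.3118; Δt_x=2.0000, Δt_y=1.1547
    y: enter (8,0) at t=0.3118 ← occupied
  → r_2 = 0.3118
beam 3: φ=90°, α=330°
  dir = (cos 330°, sin 330°) = (0.8660, -0.5000); from cell (8,1)
  next x-line at t=0.5427, next y-line at t=0.5400; Δt_x=1.1547, Δt_y=2.0000
    y: enter (8,0) at t=0.5400 ← occupied
  → r_3 = 0.5400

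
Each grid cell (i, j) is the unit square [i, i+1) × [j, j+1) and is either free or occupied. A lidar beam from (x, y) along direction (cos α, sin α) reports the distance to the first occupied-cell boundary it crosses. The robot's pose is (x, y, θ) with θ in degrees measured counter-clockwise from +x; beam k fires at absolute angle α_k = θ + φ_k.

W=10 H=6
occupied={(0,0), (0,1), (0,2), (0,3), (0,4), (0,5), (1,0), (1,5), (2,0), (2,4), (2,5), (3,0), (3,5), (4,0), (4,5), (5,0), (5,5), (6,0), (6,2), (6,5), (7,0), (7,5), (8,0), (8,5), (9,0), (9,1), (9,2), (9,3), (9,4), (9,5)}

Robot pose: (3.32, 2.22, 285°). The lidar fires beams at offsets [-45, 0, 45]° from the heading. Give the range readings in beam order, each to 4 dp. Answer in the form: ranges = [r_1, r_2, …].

ranges = [1.4087, 1.2630, 2.4400]

beam 1: φ=-45°, α=240°
  cosα=-0.5000 sinα=-0.8660 | (3,2) | tMaxX 0.6400 tMaxY 0.2540 | tΔX 2.0000 tΔY 1.1547
    t=0.2540 [y] (3,1)
    t=0.6400 [x] (2,1)
    t=1.4087 [y] (2,0) — stop
  → r_1 = 1.4087
beam 2: φ=0°, α=285°
  cosα=0.2588 sinα=-0.9659 | (3,2) | tMaxX 2.6273 tMaxY 0.2278 | tΔX 3.8637 tΔY 1.0353
    t=0.2278 [y] (3,1)
    t=1.2630 [y] (3,0) — stop
  → r_2 = 1.2630
beam 3: φ=45°, α=330°
  cosα=0.8660 sinα=-0.5000 | (3,2) | tMaxX 0.7852 tMaxY 0.4400 | tΔX 1.1547 tΔY 2.0000
    t=0.4400 [y] (3,1)
    t=0.7852 [x] (4,1)
    t=1.9399 [x] (5,1)
    t=2.4400 [y] (5,0) — stop
  → r_3 = 2.4400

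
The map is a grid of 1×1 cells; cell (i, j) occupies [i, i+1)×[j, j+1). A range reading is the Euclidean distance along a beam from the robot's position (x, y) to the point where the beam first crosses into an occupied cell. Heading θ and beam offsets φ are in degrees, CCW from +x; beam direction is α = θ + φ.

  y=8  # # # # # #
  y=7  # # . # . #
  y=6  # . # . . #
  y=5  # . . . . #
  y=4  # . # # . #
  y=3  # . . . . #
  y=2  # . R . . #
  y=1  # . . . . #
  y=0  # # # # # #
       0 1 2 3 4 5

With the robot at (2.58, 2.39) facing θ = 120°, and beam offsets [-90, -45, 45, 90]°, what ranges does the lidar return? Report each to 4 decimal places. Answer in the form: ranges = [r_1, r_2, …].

ranges = [2.7944, 1.6668, 1.6357, 1.8244]

beam 1: φ=-90°, α=30°
  dir = (cos 30°, sin 30°) = (0.8660, 0.5000); from cell (2,2)
  next x-line at t=0.4850, next y-line at t=1.2200; Δt_x=1.1547, Δt_y=2.0000
    x: enter (3,2) at t=0.4850
    y: enter (3,3) at t=1.2200
    x: enter (4,3) at t=1.6397
    x: enter (5,3) at t=2.7944 ← occupied
  → r_1 = 2.7944
beam 2: φ=-45°, α=75°
  dir = (cos 75°, sin 75°) = (0.2588, 0.9659); from cell (2,2)
  next x-line at t=1.6228, next y-line at t=0.6315; Δt_x=3.8637, Δt_y=1.0353
    y: enter (2,3) at t=0.6315
    x: enter (3,3) at t=1.6228
    y: enter (3,4) at t=1.6668 ← occupied
  → r_2 = 1.6668
beam 3: φ=45°, α=165°
  dir = (cos 165°, sin 165°) = (-0.9659, 0.2588); from cell (2,2)
  next x-line at t=0.6005, next y-line at t=2.3569; Δt_x=1.0353, Δt_y=3.8637
    x: enter (1,2) at t=0.6005
    x: enter (0,2) at t=1.6357 ← occupied
  → r_3 = 1.6357
beam 4: φ=90°, α=210°
  dir = (cos 210°, sin 210°) = (-0.8660, -0.5000); from cell (2,2)
  next x-line at t=0.6697, next y-line at t=0.7800; Δt_x=1.1547, Δt_y=2.0000
    x: enter (1,2) at t=0.6697
    y: enter (1,1) at t=0.7800
    x: enter (0,1) at t=1.8244 ← occupied
  → r_4 = 1.8244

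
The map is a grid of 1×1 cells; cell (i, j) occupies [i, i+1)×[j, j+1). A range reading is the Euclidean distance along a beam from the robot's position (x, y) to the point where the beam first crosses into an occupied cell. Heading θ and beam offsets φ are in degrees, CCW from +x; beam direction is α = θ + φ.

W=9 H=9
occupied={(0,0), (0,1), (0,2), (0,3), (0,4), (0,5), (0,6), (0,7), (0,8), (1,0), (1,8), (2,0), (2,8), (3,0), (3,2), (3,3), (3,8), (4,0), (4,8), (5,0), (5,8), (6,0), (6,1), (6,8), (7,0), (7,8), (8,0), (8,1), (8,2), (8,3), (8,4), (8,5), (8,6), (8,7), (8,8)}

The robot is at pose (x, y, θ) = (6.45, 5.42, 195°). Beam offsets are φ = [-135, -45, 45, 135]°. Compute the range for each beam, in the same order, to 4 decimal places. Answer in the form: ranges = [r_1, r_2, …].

beam 1: φ=-135°, α=60°
  direction (0.5000, 0.8660); cell (6,5); t to first gridline: x 1.1000, y 0.6697 (then +2.0000 / +1.1547)
    (6,6) via y @ 0.6697
    (7,6) via x @ 1.1000
    (7,7) via y @ 1.8244
    (7,8) via y @ 2.9791  # hit
  → r_1 = 2.9791
beam 2: φ=-45°, α=150°
  direction (-0.8660, 0.5000); cell (6,5); t to first gridline: x 0.5196, y 1.1600 (then +1.1547 / +2.0000)
    (5,5) via x @ 0.5196
    (5,6) via y @ 1.1600
    (4,6) via x @ 1.6743
    (3,6) via x @ 2.8290
    (3,7) via y @ 3.1600
    (2,7) via x @ 3.9837
    (1,7) via x @ 5.1384
    (1,8) via y @ 5.1600  # hit
  → r_2 = 5.1600
beam 3: φ=45°, α=240°
  direction (-0.5000, -0.8660); cell (6,5); t to first gridline: x 0.9000, y 0.4850 (then +2.0000 / +1.1547)
    (6,4) via y @ 0.4850
    (5,4) via x @ 0.9000
    (5,3) via y @ 1.6397
    (5,2) via y @ 2.7944
    (4,2) via x @ 2.9000
    (4,1) via y @ 3.9491
    (3,1) via x @ 4.9000
    (3,0) via y @ 5.1038  # hit
  → r_3 = 5.1038
beam 4: φ=135°, α=330°
  direction (0.8660, -0.5000); cell (6,5); t to first gridline: x 0.6351, y 0.8400 (then +1.1547 / +2.0000)
    (7,5) via x @ 0.6351
    (7,4) via y @ 0.8400
    (8,4) via x @ 1.7898  # hit
  → r_4 = 1.7898

ranges = [2.9791, 5.1600, 5.1038, 1.7898]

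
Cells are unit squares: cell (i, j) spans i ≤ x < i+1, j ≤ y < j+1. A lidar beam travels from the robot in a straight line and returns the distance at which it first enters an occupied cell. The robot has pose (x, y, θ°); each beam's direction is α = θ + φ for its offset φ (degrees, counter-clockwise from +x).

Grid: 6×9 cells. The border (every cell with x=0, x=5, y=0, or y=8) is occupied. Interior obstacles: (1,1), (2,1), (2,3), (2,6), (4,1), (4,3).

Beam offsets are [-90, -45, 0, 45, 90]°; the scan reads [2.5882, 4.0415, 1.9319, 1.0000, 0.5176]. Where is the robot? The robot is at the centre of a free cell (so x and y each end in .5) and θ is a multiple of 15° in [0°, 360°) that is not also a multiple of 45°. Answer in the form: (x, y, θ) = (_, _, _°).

(x, y, θ) = (1.5, 4.5, 75°)

Candidates: 22 free-cell centres × 16 headings = 352 poses. Raycast each; keep the one whose scan matches to 4 dp.
  (4.5, 6.5, 195°): beam 1 = 1.5529 ≠ 2.5882 ✗
  (3.5, 7.5, 345°): beam 1 = 3.6235 ≠ 2.5882 ✗
  (2.5, 2.5, 240°): beam 1 = 1.7321 ≠ 2.5882 ✗
  …
  (1.5, 4.5, 75°): r_1=2.5882, r_2=4.0415, r_3=1.9319, r_4=1.0000, r_5=0.5176 — all match ✓
Unique over the lattice → pose = (1.5, 4.5, 75°).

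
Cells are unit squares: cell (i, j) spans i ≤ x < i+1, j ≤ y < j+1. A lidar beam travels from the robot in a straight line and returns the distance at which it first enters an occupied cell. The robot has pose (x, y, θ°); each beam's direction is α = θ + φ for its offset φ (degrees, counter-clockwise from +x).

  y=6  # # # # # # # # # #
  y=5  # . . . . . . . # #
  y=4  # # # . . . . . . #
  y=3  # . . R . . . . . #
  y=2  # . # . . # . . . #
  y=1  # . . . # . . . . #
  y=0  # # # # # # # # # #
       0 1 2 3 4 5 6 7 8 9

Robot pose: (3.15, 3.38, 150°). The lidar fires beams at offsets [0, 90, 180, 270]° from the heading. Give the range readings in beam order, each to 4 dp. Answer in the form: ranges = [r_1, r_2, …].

beam 1: φ=0°, α=150°
  direction (-0.8660, 0.5000); cell (3,3); t to first gridline: x 0.1732, y 1.2400 (then +1.1547 / +2.0000)
    (2,3) via x @ 0.1732
    (2,4) via y @ 1.2400  # hit
  → r_1 = 1.2400
beam 2: φ=90°, α=240°
  direction (-0.5000, -0.8660); cell (3,3); t to first gridline: x 0.3000, y 0.4388 (then +2.0000 / +1.1547)
    (2,3) via x @ 0.3000
    (2,2) via y @ 0.4388  # hit
  → r_2 = 0.4388
beam 3: φ=180°, α=330°
  direction (0.8660, -0.5000); cell (3,3); t to first gridline: x 0.9815, y 0.7600 (then +1.1547 / +2.0000)
    (3,2) via y @ 0.7600
    (4,2) via x @ 0.9815
    (5,2) via x @ 2.1362  # hit
  → r_3 = 2.1362
beam 4: φ=270°, α=60°
  direction (0.5000, 0.8660); cell (3,3); t to first gridline: x 1.7000, y 0.7159 (then +2.0000 / +1.1547)
    (3,4) via y @ 0.7159
    (4,4) via x @ 1.7000
    (4,5) via y @ 1.8706
    (4,6) via y @ 3.0253  # hit
  → r_4 = 3.0253

ranges = [1.2400, 0.4388, 2.1362, 3.0253]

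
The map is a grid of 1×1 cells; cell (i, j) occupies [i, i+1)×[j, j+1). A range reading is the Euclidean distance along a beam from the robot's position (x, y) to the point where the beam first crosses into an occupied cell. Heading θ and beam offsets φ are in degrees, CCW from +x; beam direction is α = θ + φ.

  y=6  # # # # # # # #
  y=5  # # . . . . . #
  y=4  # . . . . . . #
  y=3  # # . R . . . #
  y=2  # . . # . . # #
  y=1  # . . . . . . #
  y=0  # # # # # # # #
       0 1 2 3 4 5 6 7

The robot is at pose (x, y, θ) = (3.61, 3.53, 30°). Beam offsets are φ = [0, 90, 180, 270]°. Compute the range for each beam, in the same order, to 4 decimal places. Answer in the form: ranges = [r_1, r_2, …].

ranges = [3.9144, 2.8521, 3.0138, 0.6120]

beam 1: φ=0°, α=30°
  dir = (cos 30°, sin 30°) = (0.8660, 0.5000); from cell (3,3)
  next x-line at t=0.4503, next y-line at t=0.9400; Δt_x=1.1547, Δt_y=2.0000
    x: enter (4,3) at t=0.4503
    y: enter (4,4) at t=0.9400
    x: enter (5,4) at t=1.6050
    x: enter (6,4) at t=2.7597
    y: enter (6,5) at t=2.9400
    x: enter (7,5) at t=3.9144 ← occupied
  → r_1 = 3.9144
beam 2: φ=90°, α=120°
  dir = (cos 120°, sin 120°) = (-0.5000, 0.8660); from cell (3,3)
  next x-line at t=1.2200, next y-line at t=0.5427; Δt_x=2.0000, Δt_y=1.1547
    y: enter (3,4) at t=0.5427
    x: enter (2,4) at t=1.2200
    y: enter (2,5) at t=1.6974
    y: enter (2,6) at t=2.8521 ← occupied
  → r_2 = 2.8521
beam 3: φ=180°, α=210°
  dir = (cos 210°, sin 210°) = (-0.8660, -0.5000); from cell (3,3)
  next x-line at t=0.7044, next y-line at t=1.0600; Δt_x=1.1547, Δt_y=2.0000
    x: enter (2,3) at t=0.7044
    y: enter (2,2) at t=1.0600
    x: enter (1,2) at t=1.8591
    x: enter (0,2) at t=3.0138 ← occupied
  → r_3 = 3.0138
beam 4: φ=270°, α=300°
  dir = (cos 300°, sin 300°) = (0.5000, -0.8660); from cell (3,3)
  next x-line at t=0.7800, next y-line at t=0.6120; Δt_x=2.0000, Δt_y=1.1547
    y: enter (3,2) at t=0.6120 ← occupied
  → r_4 = 0.6120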